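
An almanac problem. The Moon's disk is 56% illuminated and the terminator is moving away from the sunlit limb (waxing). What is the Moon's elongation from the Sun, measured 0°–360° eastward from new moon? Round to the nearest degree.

97°

Invert f = (1 − cos θ)/2 to get cos θ = 1 − 2(0.56) = -0.120, hence θ₀ = arccos -0.120 = 96.9°.
Waxing ⇒ before full, so θ = 96.9°.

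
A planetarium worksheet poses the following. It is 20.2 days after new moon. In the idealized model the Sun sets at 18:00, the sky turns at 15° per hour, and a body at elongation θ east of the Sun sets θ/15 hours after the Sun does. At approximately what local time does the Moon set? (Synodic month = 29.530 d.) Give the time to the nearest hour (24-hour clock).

10:00

The Moon has covered 20.2/29.530 of its cycle, so θ ≈ 360° × 20.2/29.530 = 246.3°.
Delay after the Sun = 246.3° / (15°/h) ≈ 16.42 h.
18:00 + 16.42 h ≈ 10:25 → 10:00 to the nearest hour.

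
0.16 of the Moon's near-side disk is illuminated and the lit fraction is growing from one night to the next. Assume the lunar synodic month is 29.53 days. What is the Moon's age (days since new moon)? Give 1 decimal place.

From f = (1 − cos θ)/2: cos θ = 1 − 2×0.16 = 0.680; arccos → 47.2°.
The Moon is waxing (0°–180°), so θ = 47.2° directly.
Age = 29.53 × 47.2°/360° ≈ 3.87 days.

3.9 days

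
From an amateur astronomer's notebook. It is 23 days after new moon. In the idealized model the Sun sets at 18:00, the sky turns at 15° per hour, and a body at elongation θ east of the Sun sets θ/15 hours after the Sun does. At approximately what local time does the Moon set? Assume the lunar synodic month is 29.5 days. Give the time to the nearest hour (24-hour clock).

13:00

The Moon has covered 23/29.5 of its cycle, so θ ≈ 360° × 23/29.5 = 280.7°.
Delay after the Sun = 280.7° / (15°/h) ≈ 18.71 h.
18:00 + 18.71 h ≈ 12:43 → 13:00 to the nearest hour.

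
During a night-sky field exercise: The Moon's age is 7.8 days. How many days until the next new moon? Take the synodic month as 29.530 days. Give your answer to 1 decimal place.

The next new moon completes the synodic month: 29.530 − 7.8 = 21.730 days.

21.7 days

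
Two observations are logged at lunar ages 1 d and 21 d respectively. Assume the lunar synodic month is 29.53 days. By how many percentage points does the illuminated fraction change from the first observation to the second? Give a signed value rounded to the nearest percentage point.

First observation: θ = 360°·1/29.53 = 12.2°, so f = 0.011.
Second observation: θ = 256.0°, f = 0.621.
Δf = 0.621 − 0.011 = +0.610, i.e. +61 pp.

+61 percentage points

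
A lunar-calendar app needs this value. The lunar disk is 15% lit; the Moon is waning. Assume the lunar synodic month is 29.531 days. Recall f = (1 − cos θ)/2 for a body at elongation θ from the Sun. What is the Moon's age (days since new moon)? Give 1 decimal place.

Invert f = (1 − cos θ)/2 to get cos θ = 1 − 2(0.15) = 0.700, hence θ₀ = arccos 0.700 = 45.6°.
A waning Moon lies in 180°–360°, so θ = 360° − 45.6° = 314.4°.
At 360°/29.531 d per day, 314.4° corresponds to 25.79 days.

25.8 days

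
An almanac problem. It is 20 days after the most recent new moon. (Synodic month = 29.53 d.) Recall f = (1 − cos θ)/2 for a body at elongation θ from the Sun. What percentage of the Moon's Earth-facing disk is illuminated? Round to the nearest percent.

72%

The Moon has covered 20/29.53 of its cycle, so θ ≈ 360° × 20/29.53 = 243.8°.
cos 243.8° = (-0.441), so f = (1 − (-0.441))/2 = 0.721, so 72%.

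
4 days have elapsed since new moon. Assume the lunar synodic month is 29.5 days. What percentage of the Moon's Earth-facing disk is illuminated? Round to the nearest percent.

17%

The Moon has covered 4/29.5 of its cycle, so θ ≈ 360° × 4/29.5 = 48.8°.
cos 48.8° = 0.659, so f = (1 − 0.659)/2 = 0.171, so 17%.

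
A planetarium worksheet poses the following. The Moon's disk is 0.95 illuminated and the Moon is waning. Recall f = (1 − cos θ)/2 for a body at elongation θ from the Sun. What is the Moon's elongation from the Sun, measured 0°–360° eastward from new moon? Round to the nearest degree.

From f = (1 − cos θ)/2: cos θ = 1 − 2×0.95 = -0.900; arccos → 154.2°.
Waning ⇒ past full, so θ = 360° − 154.2° = 205.8°.

206°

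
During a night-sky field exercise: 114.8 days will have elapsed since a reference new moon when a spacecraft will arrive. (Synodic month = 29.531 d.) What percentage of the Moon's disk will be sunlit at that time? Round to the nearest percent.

12%

114.8 d spans 3 complete synodic months (3 × 29.531 = 88.59 d) plus 26.21 d.
Elongation θ = 360° × 26.21/29.531 ≈ 319.5°.
Illuminated fraction = (1 − cos 319.5°)/2 = (1 − 0.760)/2 ≈ 0.120, so 12%.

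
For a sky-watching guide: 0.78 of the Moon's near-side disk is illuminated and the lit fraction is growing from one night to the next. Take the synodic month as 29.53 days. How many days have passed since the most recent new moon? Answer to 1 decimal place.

Invert f = (1 − cos θ)/2 to get cos θ = 1 − 2(0.78) = -0.560, hence θ₀ = arccos -0.560 = 124.1°.
Waxing ⇒ before full, so θ = 124.1°.
That fraction of the synodic month is 124.1/360 × 29.53 d ≈ 10.18 d.

10.2 days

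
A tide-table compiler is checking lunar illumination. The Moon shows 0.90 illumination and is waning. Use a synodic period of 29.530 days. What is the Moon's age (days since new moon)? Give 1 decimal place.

Invert f = (1 − cos θ)/2 to get cos θ = 1 − 2(0.90) = -0.800, hence θ₀ = arccos -0.800 = 143.1°.
A waning Moon lies in 180°–360°, so θ = 360° − 143.1° = 216.9°.
That fraction of the synodic month is 216.9/360 × 29.530 d ≈ 17.79 d.

17.8 days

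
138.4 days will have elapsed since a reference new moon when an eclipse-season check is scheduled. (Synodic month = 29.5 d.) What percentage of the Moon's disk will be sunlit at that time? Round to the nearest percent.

138.4/29.5 = 4.692 lunations, so 4 complete cycles and 20.40 d into the next.
Elongation θ = 360° × 20.40/29.5 ≈ 248.9°.
Illuminated fraction = (1 − cos 248.9°)/2 = (1 − (-0.359))/2 ≈ 0.680, so 68%.

68%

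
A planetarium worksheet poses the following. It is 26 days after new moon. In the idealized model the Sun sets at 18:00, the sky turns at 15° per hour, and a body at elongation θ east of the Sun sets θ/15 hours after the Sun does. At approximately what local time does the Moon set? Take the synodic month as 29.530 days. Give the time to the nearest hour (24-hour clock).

15:00

Elongation θ = 360° × 26/29.530 ≈ 317.0°.
At 15° of sky rotation per hour, 317.0° corresponds to a 21.13 h lag.
18:00 + 21.13 h ≈ 15:08 → 15:00 to the nearest hour.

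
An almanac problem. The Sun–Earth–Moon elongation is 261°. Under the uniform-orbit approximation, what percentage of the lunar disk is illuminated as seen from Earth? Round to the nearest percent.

58%

f = (1 − cos 261°)/2 = (1 − (-0.156))/2 ≈ 0.578, i.e. 58%.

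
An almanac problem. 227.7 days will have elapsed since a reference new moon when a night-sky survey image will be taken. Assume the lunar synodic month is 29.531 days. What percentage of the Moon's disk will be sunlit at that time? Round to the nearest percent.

62%

227.7/29.531 = 7.711 lunations, so 7 complete cycles and 20.98 d into the next.
The Moon has covered 20.98/29.531 of its cycle, so θ ≈ 360° × 20.98/29.531 = 255.8°.
Illuminated fraction = (1 − cos 255.8°)/2 = (1 − (-0.245))/2 ≈ 0.623, so 62%.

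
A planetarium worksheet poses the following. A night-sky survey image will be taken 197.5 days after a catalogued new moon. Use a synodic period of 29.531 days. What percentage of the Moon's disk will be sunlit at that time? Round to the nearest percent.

197.5 d spans 6 complete synodic months (6 × 29.531 = 177.19 d) plus 20.31 d.
The Moon has covered 20.31/29.531 of its cycle, so θ ≈ 360° × 20.31/29.531 = 247.6°.
With cos θ = (-0.380), the lit fraction is (1 − (-0.380))/2 ≈ 0.690, so 69%.

69%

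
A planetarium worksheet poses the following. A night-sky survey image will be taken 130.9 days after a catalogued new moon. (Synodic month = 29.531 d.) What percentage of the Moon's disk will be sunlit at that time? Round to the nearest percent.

130.9 d spans 4 complete synodic months (4 × 29.531 = 118.12 d) plus 12.78 d.
Phase angle: θ = 360°·(12.78 d)/(29.531 d) = 155.7°.
With cos θ = (-0.912), the lit fraction is (1 − (-0.912))/2 ≈ 0.956, so 96%.

96%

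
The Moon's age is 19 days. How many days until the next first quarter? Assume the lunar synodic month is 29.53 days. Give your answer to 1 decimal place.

17.9 days

First quarter occurs at elongation 90°, i.e. at age 29.53 × 90/360 = 7.383 d.
This lunation's first quarter (7.383 d) has passed, so add one period: 36.913 − 19 = 17.913 days.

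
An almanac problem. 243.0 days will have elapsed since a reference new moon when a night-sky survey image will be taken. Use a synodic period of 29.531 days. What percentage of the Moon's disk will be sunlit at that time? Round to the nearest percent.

43%

243.0 d spans 8 complete synodic months (8 × 29.531 = 236.25 d) plus 6.75 d.
The Moon has covered 6.75/29.531 of its cycle, so θ ≈ 360° × 6.75/29.531 = 82.3°.
cos 82.3° = 0.134, so f = (1 − 0.134)/2 = 0.433, so 43%.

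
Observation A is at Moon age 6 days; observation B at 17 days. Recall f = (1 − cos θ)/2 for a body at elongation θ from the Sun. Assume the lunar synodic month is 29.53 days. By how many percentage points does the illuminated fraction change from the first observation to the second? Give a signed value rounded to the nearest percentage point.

+59 pp

First observation: θ = 360°·6/29.53 = 73.1°, so f = 0.355.
Second observation: θ = 207.2°, f = 0.945.
Δf = 0.945 − 0.355 = +0.589, i.e. +59 pp.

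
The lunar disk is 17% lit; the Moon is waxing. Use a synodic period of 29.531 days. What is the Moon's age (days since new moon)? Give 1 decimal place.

From f = (1 − cos θ)/2: cos θ = 1 − 2×0.17 = 0.660; arccos → 48.7°.
Before full moon the principal value applies: θ = 48.7°.
Age = 29.531 × 48.7°/360° ≈ 3.99 days.

4.0 days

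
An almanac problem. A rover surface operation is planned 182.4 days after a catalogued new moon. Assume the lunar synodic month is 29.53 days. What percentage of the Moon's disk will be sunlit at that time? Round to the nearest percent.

182.4 d spans 6 complete synodic months (6 × 29.53 = 177.18 d) plus 5.22 d.
The Moon has covered 5.22/29.53 of its cycle, so θ ≈ 360° × 5.22/29.53 = 63.6°.
Illuminated fraction = (1 − cos 63.6°)/2 = (1 − 0.444)/2 ≈ 0.278, so 28%.

28%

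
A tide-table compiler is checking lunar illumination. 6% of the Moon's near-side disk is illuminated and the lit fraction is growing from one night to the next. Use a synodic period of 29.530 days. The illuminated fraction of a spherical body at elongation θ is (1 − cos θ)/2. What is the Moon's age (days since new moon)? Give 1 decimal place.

From f = (1 − cos θ)/2: cos θ = 1 − 2×0.06 = 0.880; arccos → 28.4°.
Waxing ⇒ before full, so θ = 28.4°.
Age = 29.530 × 28.4°/360° ≈ 2.33 days.

2.3 days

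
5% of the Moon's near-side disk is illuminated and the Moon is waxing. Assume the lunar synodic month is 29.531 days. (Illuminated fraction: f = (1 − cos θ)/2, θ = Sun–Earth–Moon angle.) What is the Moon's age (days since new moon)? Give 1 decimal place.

cos θ = 1 − 2f = 0.900, giving a principal value of 25.8°.
Before full moon the principal value applies: θ = 25.8°.
At 360°/29.531 d per day, 25.8° corresponds to 2.12 days.

2.1 days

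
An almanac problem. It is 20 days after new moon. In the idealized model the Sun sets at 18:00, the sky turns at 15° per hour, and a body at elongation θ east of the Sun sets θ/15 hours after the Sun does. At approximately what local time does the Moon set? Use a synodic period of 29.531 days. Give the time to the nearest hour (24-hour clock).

Elongation θ = 360° × 20/29.531 ≈ 243.8°.
The Moon trails the Sun by θ/15 = 243.8/15 ≈ 16.25 hours.
18:00 + 16.25 h ≈ 10:15 → 10:00 to the nearest hour.

10:00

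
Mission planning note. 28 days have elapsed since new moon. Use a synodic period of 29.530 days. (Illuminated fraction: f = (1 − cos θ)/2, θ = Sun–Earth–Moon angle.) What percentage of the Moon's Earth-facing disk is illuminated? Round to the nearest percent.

Elongation θ = 360° × 28/29.530 ≈ 341.3°.
cos 341.3° = 0.947, so f = (1 − 0.947)/2 = 0.026, so 3%.

3%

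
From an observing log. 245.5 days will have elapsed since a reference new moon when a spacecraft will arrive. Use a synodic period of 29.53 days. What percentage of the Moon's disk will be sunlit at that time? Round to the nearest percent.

245.5 d spans 8 complete synodic months (8 × 29.53 = 236.24 d) plus 9.26 d.
Elongation θ = 360° × 9.26/29.53 ≈ 112.9°.
cos 112.9° = (-0.389), so f = (1 − (-0.389))/2 = 0.694, so 69%.

69%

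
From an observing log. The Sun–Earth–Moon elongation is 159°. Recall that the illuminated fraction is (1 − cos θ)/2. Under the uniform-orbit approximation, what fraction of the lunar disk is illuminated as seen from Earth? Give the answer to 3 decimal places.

0.967

cos 159° = (-0.934), so f = (1 − (-0.934))/2 = 0.967.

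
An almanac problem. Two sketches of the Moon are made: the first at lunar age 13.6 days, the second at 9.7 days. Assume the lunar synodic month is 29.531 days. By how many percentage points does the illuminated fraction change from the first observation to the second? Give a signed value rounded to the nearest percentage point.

-25 percentage points

First observation: θ = 360°·13.6/29.531 = 165.8°, so f = 0.985.
Second observation: θ = 118.2°, f = 0.737.
Δf = 0.737 − 0.985 = -0.248, i.e. -25 pp.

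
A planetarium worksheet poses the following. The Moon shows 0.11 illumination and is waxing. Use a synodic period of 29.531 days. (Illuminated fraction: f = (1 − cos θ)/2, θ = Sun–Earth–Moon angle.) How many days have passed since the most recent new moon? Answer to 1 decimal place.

From f = (1 − cos θ)/2: cos θ = 1 − 2×0.11 = 0.780; arccos → 38.7°.
The Moon is waxing (0°–180°), so θ = 38.7° directly.
Age = 29.531 × 38.7°/360° ≈ 3.18 days.

3.2 days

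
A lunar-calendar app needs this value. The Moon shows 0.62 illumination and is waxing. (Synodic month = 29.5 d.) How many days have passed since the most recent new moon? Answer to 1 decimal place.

From f = (1 − cos θ)/2: cos θ = 1 − 2×0.62 = -0.240; arccos → 103.9°.
The Moon is waxing (0°–180°), so θ = 103.9° directly.
Age = 29.5 × 103.9°/360° ≈ 8.51 days.

8.5 days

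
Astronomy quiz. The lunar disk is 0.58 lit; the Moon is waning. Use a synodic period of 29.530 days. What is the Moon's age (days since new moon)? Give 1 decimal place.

cos θ = 1 − 2f = -0.160, giving a principal value of 99.2°.
A waning Moon lies in 180°–360°, so θ = 360° − 99.2° = 260.8°.
Age = 29.530 × 260.8°/360° ≈ 21.39 days.

21.4 days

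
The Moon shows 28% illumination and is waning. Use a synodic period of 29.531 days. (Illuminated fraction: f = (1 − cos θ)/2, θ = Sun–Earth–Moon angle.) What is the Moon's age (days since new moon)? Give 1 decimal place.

Invert f = (1 − cos θ)/2 to get cos θ = 1 − 2(0.28) = 0.440, hence θ₀ = arccos 0.440 = 63.9°.
Since the Moon is past full (waning), take the reflex angle: θ = 360° − 63.9° = 296.1°.
Age = 29.531 × 296.1°/360° ≈ 24.29 days.

24.3 days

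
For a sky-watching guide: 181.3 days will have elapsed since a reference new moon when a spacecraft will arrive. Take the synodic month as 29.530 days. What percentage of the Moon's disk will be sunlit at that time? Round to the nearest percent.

Reduce mod P: 181.3 − 6×29.530 = 4.12 d into the current lunation.
Elongation θ = 360° × 4.12/29.530 ≈ 50.2°.
With cos θ = 0.640, the lit fraction is (1 − 0.640)/2 ≈ 0.180, so 18%.

18%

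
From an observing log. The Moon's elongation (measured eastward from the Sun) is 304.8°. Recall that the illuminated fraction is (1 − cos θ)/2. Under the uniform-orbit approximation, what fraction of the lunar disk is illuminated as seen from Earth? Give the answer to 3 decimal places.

f = (1 − cos 304.8°)/2 = (1 − 0.571)/2 ≈ 0.215.

0.215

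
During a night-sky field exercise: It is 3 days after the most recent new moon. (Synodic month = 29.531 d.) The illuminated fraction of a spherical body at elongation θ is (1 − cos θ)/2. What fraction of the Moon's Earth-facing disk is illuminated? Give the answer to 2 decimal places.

0.10

Phase angle: θ = 360°·(3 d)/(29.531 d) = 36.6°.
With cos θ = 0.803, the lit fraction is (1 − 0.803)/2 ≈ 0.098.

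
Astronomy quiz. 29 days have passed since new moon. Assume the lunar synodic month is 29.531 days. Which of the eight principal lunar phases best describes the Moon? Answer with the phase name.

new moon

At 29/29.531 of the cycle, θ ≈ 354° — the new moon range.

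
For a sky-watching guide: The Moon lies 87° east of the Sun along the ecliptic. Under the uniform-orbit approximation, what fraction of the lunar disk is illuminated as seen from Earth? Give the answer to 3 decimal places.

f = (1 − cos 87°)/2 = (1 − 0.052)/2 ≈ 0.474.

0.474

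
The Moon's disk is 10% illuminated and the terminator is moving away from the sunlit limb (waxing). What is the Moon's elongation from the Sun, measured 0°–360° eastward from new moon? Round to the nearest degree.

37°

From f = (1 − cos θ)/2: cos θ = 1 − 2×0.10 = 0.800; arccos → 36.9°.
The Moon is waxing (0°–180°), so θ = 36.9° directly.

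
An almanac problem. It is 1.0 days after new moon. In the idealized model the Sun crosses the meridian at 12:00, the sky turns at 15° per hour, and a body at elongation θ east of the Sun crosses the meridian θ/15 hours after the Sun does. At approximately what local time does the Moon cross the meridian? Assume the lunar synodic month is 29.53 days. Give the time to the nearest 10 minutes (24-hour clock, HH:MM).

12:50

Phase angle: θ = 360°·(1.0 d)/(29.53 d) = 12.2°.
The Moon trails the Sun by θ/15 = 12.2/15 ≈ 0.81 hours.
12:00 + 0.813 h ≈ 12:49 → 12:50 to the nearest ten minutes.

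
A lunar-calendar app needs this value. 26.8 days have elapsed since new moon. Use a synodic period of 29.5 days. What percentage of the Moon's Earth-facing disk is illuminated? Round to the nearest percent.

8%

The Moon has covered 26.8/29.5 of its cycle, so θ ≈ 360° × 26.8/29.5 = 327.1°.
cos 327.1° = 0.839, so f = (1 − 0.839)/2 = 0.080, so 8%.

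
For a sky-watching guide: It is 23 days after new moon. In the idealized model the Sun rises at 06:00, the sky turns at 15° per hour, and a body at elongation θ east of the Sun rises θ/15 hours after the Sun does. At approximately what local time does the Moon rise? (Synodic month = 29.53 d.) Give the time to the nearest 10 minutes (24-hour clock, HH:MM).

00:40

The Moon has covered 23/29.53 of its cycle, so θ ≈ 360° × 23/29.53 = 280.4°.
At 15° of sky rotation per hour, 280.4° corresponds to a 18.69 h lag.
06:00 + 18.693 h ≈ 00:42 → 00:40 to the nearest ten minutes.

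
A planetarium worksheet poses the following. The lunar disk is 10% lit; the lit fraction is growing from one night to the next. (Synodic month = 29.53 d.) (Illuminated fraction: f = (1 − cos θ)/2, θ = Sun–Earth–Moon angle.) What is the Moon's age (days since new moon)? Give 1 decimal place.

From f = (1 − cos θ)/2: cos θ = 1 − 2×0.10 = 0.800; arccos → 36.9°.
Waxing ⇒ before full, so θ = 36.9°.
At 360°/29.53 d per day, 36.9° corresponds to 3.02 days.

3.0 days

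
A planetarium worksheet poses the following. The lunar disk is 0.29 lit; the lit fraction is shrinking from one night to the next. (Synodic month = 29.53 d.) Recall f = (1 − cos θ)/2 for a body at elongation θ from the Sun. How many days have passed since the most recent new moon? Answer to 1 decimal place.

Invert f = (1 − cos θ)/2 to get cos θ = 1 − 2(0.29) = 0.420, hence θ₀ = arccos 0.420 = 65.2°.
Waning ⇒ past full, so θ = 360° − 65.2° = 294.8°.
Age = 29.53 × 294.8°/360° ≈ 24.18 days.

24.2 days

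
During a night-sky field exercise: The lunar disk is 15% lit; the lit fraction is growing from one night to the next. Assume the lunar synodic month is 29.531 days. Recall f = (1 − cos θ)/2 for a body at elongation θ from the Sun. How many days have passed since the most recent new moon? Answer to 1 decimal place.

3.7 days

cos θ = 1 − 2f = 0.700, giving a principal value of 45.6°.
Before full moon the principal value applies: θ = 45.6°.
Age = 29.531 × 45.6°/360° ≈ 3.74 days.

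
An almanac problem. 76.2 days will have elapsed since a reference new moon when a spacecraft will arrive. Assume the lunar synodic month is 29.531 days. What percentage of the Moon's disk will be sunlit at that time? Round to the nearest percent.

94%

76.2 d spans 2 complete synodic months (2 × 29.531 = 59.06 d) plus 17.14 d.
The Moon has covered 17.14/29.531 of its cycle, so θ ≈ 360° × 17.14/29.531 = 208.9°.
cos 208.9° = (-0.875), so f = (1 − (-0.875))/2 = 0.938, so 94%.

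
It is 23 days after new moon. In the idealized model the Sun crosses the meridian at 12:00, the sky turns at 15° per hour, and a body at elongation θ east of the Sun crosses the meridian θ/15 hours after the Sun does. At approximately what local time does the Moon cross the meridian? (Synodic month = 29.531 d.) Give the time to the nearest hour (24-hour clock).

Phase angle: θ = 360°·(23 d)/(29.531 d) = 280.4°.
The Moon trails the Sun by θ/15 = 280.4/15 ≈ 18.69 hours.
12:00 + 18.69 h ≈ 06:42 → 07:00 to the nearest hour.

07:00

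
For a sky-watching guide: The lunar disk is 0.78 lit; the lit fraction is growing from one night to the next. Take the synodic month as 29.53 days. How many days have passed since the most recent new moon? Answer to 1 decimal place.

10.2 days

cos θ = 1 − 2f = -0.560, giving a principal value of 124.1°.
Waxing ⇒ before full, so θ = 124.1°.
That fraction of the synodic month is 124.1/360 × 29.53 d ≈ 10.18 d.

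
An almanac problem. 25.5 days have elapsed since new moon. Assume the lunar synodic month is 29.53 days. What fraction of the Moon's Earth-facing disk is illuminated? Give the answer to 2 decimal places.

Phase angle: θ = 360°·(25.5 d)/(29.53 d) = 310.9°.
With cos θ = 0.654, the lit fraction is (1 − 0.654)/2 ≈ 0.173.

0.17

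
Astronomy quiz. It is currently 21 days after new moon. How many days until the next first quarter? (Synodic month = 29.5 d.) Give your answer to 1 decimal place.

15.9 days

First quarter is 0.25 of the way through the cycle: age 0.25 × 29.5 = 7.375 d.
Already past this cycle's first quarter; the next is at 7.375 + 29.5 = 36.875 d, so 36.875 − 21 = 15.875 days.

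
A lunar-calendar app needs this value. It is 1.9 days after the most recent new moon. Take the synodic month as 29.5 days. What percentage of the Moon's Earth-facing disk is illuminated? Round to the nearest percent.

4%

Elongation θ = 360° × 1.9/29.5 ≈ 23.2°.
cos 23.2° = 0.919, so f = (1 − 0.919)/2 = 0.040, so 4%.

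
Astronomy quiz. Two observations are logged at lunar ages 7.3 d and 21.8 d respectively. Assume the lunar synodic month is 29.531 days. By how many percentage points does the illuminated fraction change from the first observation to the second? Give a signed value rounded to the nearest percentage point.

+5 pp

First observation: θ = 360°·7.3/29.531 = 89.0°, so f = 0.491.
Second observation: θ = 265.8°, f = 0.537.
Δf = 0.537 − 0.491 = +0.046, i.e. +5 pp.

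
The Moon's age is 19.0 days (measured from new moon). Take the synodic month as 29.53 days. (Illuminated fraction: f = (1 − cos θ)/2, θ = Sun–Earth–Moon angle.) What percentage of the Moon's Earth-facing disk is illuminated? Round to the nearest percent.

Elongation θ = 360° × 19.0/29.53 ≈ 231.6°.
With cos θ = (-0.621), the lit fraction is (1 − (-0.621))/2 ≈ 0.810, so 81%.

81%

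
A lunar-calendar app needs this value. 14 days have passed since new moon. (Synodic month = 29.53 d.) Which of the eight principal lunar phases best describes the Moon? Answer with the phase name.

full moon

θ ≈ 360° × 14/29.53 = 171°, which falls in the full moon sector.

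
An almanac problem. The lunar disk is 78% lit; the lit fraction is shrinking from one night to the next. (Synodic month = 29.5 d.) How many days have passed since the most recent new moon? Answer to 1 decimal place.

19.3 days

Invert f = (1 − cos θ)/2 to get cos θ = 1 − 2(0.78) = -0.560, hence θ₀ = arccos -0.560 = 124.1°.
Waning ⇒ past full, so θ = 360° − 124.1° = 235.9°.
At 360°/29.5 d per day, 235.9° corresponds to 19.33 days.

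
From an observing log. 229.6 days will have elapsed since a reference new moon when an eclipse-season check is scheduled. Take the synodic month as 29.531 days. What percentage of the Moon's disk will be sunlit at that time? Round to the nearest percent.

42%

229.6 d spans 7 complete synodic months (7 × 29.531 = 206.72 d) plus 22.88 d.
The Moon has covered 22.88/29.531 of its cycle, so θ ≈ 360° × 22.88/29.531 = 279.0°.
Illuminated fraction = (1 − cos 279.0°)/2 = (1 − 0.156)/2 ≈ 0.422, so 42%.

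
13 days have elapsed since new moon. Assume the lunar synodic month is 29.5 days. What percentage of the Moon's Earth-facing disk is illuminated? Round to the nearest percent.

97%

Elongation θ = 360° × 13/29.5 ≈ 158.6°.
With cos θ = (-0.931), the lit fraction is (1 − (-0.931))/2 ≈ 0.966, so 97%.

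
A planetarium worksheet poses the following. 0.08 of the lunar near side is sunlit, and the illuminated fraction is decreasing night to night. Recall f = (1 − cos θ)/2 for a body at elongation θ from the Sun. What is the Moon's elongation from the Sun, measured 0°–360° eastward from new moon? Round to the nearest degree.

Invert f = (1 − cos θ)/2 to get cos θ = 1 − 2(0.08) = 0.840, hence θ₀ = arccos 0.840 = 32.9°.
Since the Moon is past full (waning), take the reflex angle: θ = 360° − 32.9° = 327.1°.

327°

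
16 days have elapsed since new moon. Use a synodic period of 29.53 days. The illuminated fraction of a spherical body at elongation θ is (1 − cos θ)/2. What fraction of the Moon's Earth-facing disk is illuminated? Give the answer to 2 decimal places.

0.98

Phase angle: θ = 360°·(16 d)/(29.53 d) = 195.1°.
Illuminated fraction = (1 − cos 195.1°)/2 = (1 − (-0.966))/2 ≈ 0.983.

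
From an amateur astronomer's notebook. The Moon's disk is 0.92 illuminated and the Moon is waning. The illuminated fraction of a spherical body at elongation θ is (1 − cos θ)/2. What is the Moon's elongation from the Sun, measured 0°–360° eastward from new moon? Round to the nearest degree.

213°

Invert f = (1 − cos θ)/2 to get cos θ = 1 − 2(0.92) = -0.840, hence θ₀ = arccos -0.840 = 147.1°.
Since the Moon is past full (waning), take the reflex angle: θ = 360° − 147.1° = 212.9°.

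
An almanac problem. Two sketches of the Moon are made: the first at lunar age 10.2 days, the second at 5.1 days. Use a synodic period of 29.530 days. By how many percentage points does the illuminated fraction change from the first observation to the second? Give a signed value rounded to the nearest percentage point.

-52 pp

θ₁ = 360° × 10.2/29.530 = 124.3°, f₁ = (1 − cos θ₁)/2 = 0.782.
θ₂ = 360° × 5.1/29.530 = 62.2°, f₂ = (1 − cos θ₂)/2 = 0.267.
Change = f₂ − f₁ = -0.516 → -52 percentage points.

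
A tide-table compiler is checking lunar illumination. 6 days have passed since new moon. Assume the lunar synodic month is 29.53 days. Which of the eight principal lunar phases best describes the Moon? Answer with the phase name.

first quarter

At 6/29.53 of the cycle, θ ≈ 73° — the first quarter range.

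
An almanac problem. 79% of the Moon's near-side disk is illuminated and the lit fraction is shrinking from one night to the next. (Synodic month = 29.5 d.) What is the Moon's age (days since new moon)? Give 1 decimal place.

cos θ = 1 − 2f = -0.580, giving a principal value of 125.5°.
Waning ⇒ past full, so θ = 360° − 125.5° = 234.5°.
At 360°/29.5 d per day, 234.5° corresponds to 19.22 days.

19.2 days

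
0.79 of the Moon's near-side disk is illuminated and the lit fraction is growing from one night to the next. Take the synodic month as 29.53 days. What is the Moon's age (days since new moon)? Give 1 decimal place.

Invert f = (1 − cos θ)/2 to get cos θ = 1 − 2(0.79) = -0.580, hence θ₀ = arccos -0.580 = 125.5°.
The Moon is waxing (0°–180°), so θ = 125.5° directly.
That fraction of the synodic month is 125.5/360 × 29.53 d ≈ 10.29 d.

10.3 days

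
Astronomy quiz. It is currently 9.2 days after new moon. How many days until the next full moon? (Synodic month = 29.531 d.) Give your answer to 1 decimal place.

Full moon occurs at elongation 180°, i.e. at age 29.531 × 180/360 = 14.765 d.
So 5.566 days remain (14.765 − 9.2).

5.6 days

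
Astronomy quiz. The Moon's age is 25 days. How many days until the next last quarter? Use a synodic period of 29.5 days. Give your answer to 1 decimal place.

Last quarter is 0.75 of the way through the cycle: age 0.75 × 29.5 = 22.125 d.
Already past this cycle's last quarter; the next is at 22.125 + 29.5 = 51.625 d, so 51.625 − 25 = 26.625 days.

26.6 days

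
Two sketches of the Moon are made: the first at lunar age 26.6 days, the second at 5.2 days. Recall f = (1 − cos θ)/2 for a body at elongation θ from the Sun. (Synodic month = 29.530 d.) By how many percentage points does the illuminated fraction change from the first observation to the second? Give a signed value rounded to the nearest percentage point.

+18 pp

θ₁ = 360° × 26.6/29.530 = 324.3°, f₁ = (1 − cos θ₁)/2 = 0.094.
θ₂ = 360° × 5.2/29.530 = 63.4°, f₂ = (1 − cos θ₂)/2 = 0.276.
Change = f₂ − f₁ = +0.182 → +18 percentage points.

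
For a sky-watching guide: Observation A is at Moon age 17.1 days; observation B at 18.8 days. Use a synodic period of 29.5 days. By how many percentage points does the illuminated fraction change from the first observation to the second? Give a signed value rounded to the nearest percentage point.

-11 percentage points

First observation: θ = 360°·17.1/29.5 = 208.7°, so f = 0.939.
Second observation: θ = 229.4°, f = 0.825.
Δf = 0.825 − 0.939 = -0.113, i.e. -11 pp.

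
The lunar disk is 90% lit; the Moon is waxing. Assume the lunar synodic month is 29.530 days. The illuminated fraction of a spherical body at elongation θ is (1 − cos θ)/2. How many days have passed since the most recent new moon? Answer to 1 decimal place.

11.7 days

From f = (1 − cos θ)/2: cos θ = 1 − 2×0.90 = -0.800; arccos → 143.1°.
Waxing ⇒ before full, so θ = 143.1°.
Age = 29.530 × 143.1°/360° ≈ 11.74 days.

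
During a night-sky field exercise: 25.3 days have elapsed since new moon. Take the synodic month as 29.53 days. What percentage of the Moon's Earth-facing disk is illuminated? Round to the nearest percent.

Elongation θ = 360° × 25.3/29.53 ≈ 308.4°.
cos 308.4° = 0.622, so f = (1 − 0.622)/2 = 0.189, so 19%.

19%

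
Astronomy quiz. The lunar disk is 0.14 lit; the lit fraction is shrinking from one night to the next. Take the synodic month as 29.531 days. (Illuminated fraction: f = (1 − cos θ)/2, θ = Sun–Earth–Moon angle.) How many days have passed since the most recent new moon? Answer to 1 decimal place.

Invert f = (1 − cos θ)/2 to get cos θ = 1 − 2(0.14) = 0.720, hence θ₀ = arccos 0.720 = 43.9°.
A waning Moon lies in 180°–360°, so θ = 360° − 43.9° = 316.1°.
At 360°/29.531 d per day, 316.1° corresponds to 25.93 days.

25.9 days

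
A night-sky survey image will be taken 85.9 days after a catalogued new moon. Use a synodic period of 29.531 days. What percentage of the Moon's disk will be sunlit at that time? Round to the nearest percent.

Reduce mod P: 85.9 − 2×29.531 = 26.84 d into the current lunation.
Elongation θ = 360° × 26.84/29.531 ≈ 327.2°.
cos 327.2° = 0.840, so f = (1 − 0.840)/2 = 0.080, so 8%.

8%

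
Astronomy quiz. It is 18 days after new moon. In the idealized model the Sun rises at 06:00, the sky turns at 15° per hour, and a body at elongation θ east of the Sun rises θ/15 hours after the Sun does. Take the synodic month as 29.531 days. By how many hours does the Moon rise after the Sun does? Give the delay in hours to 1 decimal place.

Elongation θ = 360° × 18/29.531 ≈ 219.4°.
At 15° of sky rotation per hour, 219.4° corresponds to a 14.63 h lag.
So the Moon rises 14.63 h after the Sun.

14.6 h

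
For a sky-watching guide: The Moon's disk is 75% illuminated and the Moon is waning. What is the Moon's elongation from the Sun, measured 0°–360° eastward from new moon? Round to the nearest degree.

Invert f = (1 − cos θ)/2 to get cos θ = 1 − 2(0.75) = -0.500, hence θ₀ = arccos -0.500 = 120.0°.
A waning Moon lies in 180°–360°, so θ = 360° − 120.0° = 240.0°.

240°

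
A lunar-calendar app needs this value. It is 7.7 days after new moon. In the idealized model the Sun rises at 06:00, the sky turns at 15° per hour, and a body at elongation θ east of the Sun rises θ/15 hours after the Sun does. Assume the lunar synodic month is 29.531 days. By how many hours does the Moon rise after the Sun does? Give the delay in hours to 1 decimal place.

6.3 h

Elongation θ = 360° × 7.7/29.531 ≈ 93.9°.
At 15° of sky rotation per hour, 93.9° corresponds to a 6.26 h lag.
So the Moon rises 6.26 h after the Sun.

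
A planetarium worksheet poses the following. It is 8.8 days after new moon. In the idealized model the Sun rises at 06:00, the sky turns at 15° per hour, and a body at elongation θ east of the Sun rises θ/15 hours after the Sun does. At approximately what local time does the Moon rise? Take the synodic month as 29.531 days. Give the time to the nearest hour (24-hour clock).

13:00

The Moon has covered 8.8/29.531 of its cycle, so θ ≈ 360° × 8.8/29.531 = 107.3°.
Delay after the Sun = 107.3° / (15°/h) ≈ 7.15 h.
06:00 + 7.15 h ≈ 13:09 → 13:00 to the nearest hour.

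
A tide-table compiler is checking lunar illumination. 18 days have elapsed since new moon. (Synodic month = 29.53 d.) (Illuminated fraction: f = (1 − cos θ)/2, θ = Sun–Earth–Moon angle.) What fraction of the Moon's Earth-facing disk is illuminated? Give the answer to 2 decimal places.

0.89

The Moon has covered 18/29.53 of its cycle, so θ ≈ 360° × 18/29.53 = 219.4°.
With cos θ = (-0.772), the lit fraction is (1 − (-0.772))/2 ≈ 0.886.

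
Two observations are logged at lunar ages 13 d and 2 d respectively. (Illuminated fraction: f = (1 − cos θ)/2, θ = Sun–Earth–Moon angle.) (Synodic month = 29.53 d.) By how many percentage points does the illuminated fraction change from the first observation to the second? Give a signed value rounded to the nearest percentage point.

-92 percentage points

First observation: θ = 360°·13/29.53 = 158.5°, so f = 0.965.
Second observation: θ = 24.4°, f = 0.045.
Δf = 0.045 − 0.965 = -0.921, i.e. -92 pp.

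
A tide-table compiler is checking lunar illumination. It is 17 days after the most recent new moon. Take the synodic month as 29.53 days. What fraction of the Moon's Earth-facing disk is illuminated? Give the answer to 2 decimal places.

Elongation θ = 360° × 17/29.53 ≈ 207.2°.
cos 207.2° = (-0.889), so f = (1 − (-0.889))/2 = 0.945.

0.94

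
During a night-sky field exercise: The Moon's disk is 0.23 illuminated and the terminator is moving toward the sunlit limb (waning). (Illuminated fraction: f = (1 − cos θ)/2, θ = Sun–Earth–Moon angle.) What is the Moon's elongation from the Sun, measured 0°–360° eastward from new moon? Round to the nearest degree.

303°

cos θ = 1 − 2f = 0.540, giving a principal value of 57.3°.
A waning Moon lies in 180°–360°, so θ = 360° − 57.3° = 302.7°.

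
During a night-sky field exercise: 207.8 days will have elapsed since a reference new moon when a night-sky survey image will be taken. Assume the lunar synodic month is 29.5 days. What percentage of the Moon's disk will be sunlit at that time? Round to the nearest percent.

207.8 d spans 7 complete synodic months (7 × 29.5 = 206.50 d) plus 1.30 d.
Elongation θ = 360° × 1.30/29.5 ≈ 15.9°.
With cos θ = 0.962, the lit fraction is (1 − 0.962)/2 ≈ 0.019, so 2%.

2%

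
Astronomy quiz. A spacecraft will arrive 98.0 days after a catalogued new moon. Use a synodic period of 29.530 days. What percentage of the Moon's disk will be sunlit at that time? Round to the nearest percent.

98.0/29.530 = 3.319 lunations, so 3 complete cycles and 9.41 d into the next.
Elongation θ = 360° × 9.41/29.530 ≈ 114.7°.
With cos θ = (-0.418), the lit fraction is (1 − (-0.418))/2 ≈ 0.709, so 71%.

71%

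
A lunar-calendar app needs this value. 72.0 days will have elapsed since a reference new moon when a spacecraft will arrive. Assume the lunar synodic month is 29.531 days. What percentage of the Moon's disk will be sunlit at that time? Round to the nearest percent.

Reduce mod P: 72.0 − 2×29.531 = 12.94 d into the current lunation.
The Moon has covered 12.94/29.531 of its cycle, so θ ≈ 360° × 12.94/29.531 = 157.7°.
With cos θ = (-0.925), the lit fraction is (1 − (-0.925))/2 ≈ 0.963, so 96%.

96%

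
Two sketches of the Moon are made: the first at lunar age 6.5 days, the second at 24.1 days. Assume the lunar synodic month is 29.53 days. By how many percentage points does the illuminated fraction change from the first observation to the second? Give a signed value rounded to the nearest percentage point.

θ₁ = 360° × 6.5/29.53 = 79.2°, f₁ = (1 − cos θ₁)/2 = 0.407.
θ₂ = 360° × 24.1/29.53 = 293.8°, f₂ = (1 − cos θ₂)/2 = 0.298.
Change = f₂ − f₁ = -0.108 → -11 percentage points.

-11 pp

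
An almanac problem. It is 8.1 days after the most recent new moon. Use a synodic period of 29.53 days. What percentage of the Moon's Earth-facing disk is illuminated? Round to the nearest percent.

Elongation θ = 360° × 8.1/29.53 ≈ 98.7°.
With cos θ = (-0.152), the lit fraction is (1 − (-0.152))/2 ≈ 0.576, so 58%.

58%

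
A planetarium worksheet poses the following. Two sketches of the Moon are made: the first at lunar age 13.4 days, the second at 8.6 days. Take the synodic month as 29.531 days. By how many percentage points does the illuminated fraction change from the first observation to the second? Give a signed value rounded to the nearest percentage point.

-35 pp

θ₁ = 360° × 13.4/29.531 = 163.4°, f₁ = (1 − cos θ₁)/2 = 0.979.
θ₂ = 360° × 8.6/29.531 = 104.8°, f₂ = (1 − cos θ₂)/2 = 0.628.
Change = f₂ − f₁ = -0.351 → -35 percentage points.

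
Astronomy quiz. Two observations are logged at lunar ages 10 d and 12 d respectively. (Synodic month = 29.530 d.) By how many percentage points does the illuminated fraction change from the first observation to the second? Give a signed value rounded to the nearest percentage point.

+15 percentage points

θ₁ = 360° × 10/29.530 = 121.9°, f₁ = (1 − cos θ₁)/2 = 0.764.
θ₂ = 360° × 12/29.530 = 146.3°, f₂ = (1 − cos θ₂)/2 = 0.916.
Change = f₂ − f₁ = +0.152 → +15 percentage points.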